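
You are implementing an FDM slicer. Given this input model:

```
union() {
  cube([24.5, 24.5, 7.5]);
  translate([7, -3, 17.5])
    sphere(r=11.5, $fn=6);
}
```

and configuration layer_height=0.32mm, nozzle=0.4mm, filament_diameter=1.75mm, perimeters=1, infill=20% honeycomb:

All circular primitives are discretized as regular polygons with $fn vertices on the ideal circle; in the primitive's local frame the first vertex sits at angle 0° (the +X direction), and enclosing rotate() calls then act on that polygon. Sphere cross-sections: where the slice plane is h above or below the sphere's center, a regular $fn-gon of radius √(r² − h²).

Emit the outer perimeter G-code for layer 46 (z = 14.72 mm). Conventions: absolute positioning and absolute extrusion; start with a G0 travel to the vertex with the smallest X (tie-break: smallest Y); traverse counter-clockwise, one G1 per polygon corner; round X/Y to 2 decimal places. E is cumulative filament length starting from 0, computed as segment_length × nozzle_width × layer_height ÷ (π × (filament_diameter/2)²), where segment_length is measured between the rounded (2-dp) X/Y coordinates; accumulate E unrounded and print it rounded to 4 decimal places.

G0 X-4.16 Y-3.00 Z14.72
G1 X1.42 Y-12.66 E0.5937
G1 X12.58 Y-12.66 E1.1876
G1 X18.16 Y-3.00 E1.7812
G1 X12.58 Y6.66 E2.3749
G1 X1.42 Y6.66 E2.9688
G1 X-4.16 Y-3.00 E3.5625

At z = 14.72 mm: the cube is absent (z outside [0, 7.5]); the r=11.5 sphere at (7, -3) slices to a regular 6-gon of circumradius 11.159 (√(r²−h²) with h=2.78 from center); Merging all regions: only the r=11.5 sphere at (7, -3) is present, so the union is just that shape — 1 connected region. The outline is a single polygon with 6 vertices. Extrusion per mm of travel: 0.4 × 0.32 / (π × 0.875²) = 0.053216. Accumulating E over each segment gives final E = 3.5625.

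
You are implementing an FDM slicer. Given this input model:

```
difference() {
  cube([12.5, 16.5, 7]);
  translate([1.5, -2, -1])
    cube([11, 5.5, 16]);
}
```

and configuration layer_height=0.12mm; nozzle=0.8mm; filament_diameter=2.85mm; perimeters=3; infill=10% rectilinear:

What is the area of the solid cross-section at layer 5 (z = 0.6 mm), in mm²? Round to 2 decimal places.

167.75 mm²

At z = 0.6 mm: the cube is present — its section is the full 12.5×16.5 rectangle (area 206.25 mm²); the cube at (1.5, -2) is present — its section is the full 11×5.5 rectangle (area 60.50 mm²); After the difference (first − rest): starting from the 12.5×16.5 cube (206.25 mm²), the 11×5.5 cube at (1.5, -2) partially overlaps it — only the 38.50 mm² overlap (of its 60.50 mm²) is removed, clipping the outline — area = 167.75 mm². Overall, the cross-section is a single solid region. Net area = 167.75 mm².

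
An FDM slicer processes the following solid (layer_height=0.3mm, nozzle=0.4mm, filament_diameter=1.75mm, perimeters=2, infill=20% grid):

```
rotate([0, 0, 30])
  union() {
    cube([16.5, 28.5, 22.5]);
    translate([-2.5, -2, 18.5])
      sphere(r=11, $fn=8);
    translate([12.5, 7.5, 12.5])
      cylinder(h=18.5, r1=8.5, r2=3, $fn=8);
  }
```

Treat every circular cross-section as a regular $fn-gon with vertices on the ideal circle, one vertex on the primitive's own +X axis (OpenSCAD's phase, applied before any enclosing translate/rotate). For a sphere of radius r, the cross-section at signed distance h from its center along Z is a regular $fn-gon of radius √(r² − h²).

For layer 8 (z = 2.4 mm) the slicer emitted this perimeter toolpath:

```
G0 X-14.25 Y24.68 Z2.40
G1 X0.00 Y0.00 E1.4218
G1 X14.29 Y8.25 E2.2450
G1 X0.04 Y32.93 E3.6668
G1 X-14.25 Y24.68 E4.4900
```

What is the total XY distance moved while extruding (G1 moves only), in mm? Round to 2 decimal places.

Sum the Euclidean lengths of each G1 segment: total = 90.00 mm.

90.00 mm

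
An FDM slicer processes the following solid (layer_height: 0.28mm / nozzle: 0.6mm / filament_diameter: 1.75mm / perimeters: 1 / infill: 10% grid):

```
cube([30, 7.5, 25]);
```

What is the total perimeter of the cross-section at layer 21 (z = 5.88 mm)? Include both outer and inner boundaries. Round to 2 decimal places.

75.00 mm

At z = 5.88 mm: the cube is present — its section is the full 30×7.5 rectangle (perimeter 75.00 mm). Overall, the cross-section is a single solid region. Total boundary length (outer) = 75.00 mm.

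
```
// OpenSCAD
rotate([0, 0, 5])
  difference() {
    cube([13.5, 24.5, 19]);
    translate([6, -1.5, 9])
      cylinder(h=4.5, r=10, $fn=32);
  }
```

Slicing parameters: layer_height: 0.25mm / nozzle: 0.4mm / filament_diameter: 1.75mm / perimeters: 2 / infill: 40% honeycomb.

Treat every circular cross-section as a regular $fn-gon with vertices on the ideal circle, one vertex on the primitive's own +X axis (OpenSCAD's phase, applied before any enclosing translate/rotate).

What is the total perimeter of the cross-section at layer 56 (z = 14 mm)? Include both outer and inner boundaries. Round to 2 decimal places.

At z = 14 mm: the cube (footprint 13.5×24.5) is included at this height (perimeter 76.00 mm); the cylinder at (6, -1.5) does not reach this height (z outside [9, 13.5]); Subtracting the remaining from the first: none of the subtracted shapes is present at this height, so the 13.5×24.5 cube is unchanged — boundary = 76.00 mm; (whole slice rotated 5° about Z — lengths, areas and connectivity unchanged). Overall, the cross-section is a single solid region. Total boundary length (outer) = 76.00 mm.

76.00 mm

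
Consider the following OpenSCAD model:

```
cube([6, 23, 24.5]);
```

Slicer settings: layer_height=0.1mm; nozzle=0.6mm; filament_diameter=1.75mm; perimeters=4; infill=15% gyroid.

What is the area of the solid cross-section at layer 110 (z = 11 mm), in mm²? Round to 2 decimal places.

138.00 mm²

At z = 11 mm: the cube is present — its section is the full 6×23 rectangle (area 138.00 mm²). Overall, the cross-section is a single solid region. Net area = 138.00 mm².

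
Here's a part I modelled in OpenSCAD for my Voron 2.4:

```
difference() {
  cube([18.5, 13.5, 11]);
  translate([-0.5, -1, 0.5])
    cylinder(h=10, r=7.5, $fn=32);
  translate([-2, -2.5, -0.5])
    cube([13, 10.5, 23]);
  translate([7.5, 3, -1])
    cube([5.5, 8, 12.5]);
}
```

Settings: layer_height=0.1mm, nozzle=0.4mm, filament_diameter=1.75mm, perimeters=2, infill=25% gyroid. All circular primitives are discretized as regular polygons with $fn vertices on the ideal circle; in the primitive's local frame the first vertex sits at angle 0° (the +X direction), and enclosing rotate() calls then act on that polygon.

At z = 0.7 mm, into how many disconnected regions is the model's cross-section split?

1

At z = 0.7 mm: the 18.5×13.5 cube contributes its full rectangle; the cylinder at (-0.5, -1): section is a regular 32-gon, circumradius r=7.5; the cube at (-2, -2.5) is present — its section is the full 13×10.5 rectangle; the cube at (7.5, 3) is present — its section is the full 5.5×8 rectangle; After the difference (first − rest): starting from the 18.5×13.5 cube, the r=7.5 cylinder at (-0.5, -1) partially overlaps it — only the 33.21 mm² overlap (of its 175.58 mm²) is removed, clipping the outline; the 13×10.5 cube at (-2, -2.5) partially overlaps it — only the 54.79 mm² overlap (of its 136.50 mm²) is removed, clipping the outline; the 5.5×8 cube at (7.5, 3) partially overlaps it — only the 26.50 mm² overlap (of its 44.00 mm²) is removed, clipping the outline — 1 connected region. The result has 1 disconnected region.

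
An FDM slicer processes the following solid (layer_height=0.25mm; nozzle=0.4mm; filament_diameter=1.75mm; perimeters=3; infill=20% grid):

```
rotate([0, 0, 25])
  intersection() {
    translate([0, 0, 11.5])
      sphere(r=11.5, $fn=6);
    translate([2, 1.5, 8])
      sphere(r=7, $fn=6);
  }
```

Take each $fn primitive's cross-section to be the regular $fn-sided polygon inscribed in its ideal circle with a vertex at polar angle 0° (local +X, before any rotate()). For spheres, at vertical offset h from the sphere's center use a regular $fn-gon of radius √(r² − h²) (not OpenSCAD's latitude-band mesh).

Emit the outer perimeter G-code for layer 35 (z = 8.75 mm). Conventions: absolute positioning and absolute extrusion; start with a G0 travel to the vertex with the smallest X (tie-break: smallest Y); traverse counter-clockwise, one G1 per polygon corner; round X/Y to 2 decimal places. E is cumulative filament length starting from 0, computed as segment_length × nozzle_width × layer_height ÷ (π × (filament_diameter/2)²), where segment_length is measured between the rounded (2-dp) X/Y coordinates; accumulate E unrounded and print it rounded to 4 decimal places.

At z = 8.75 mm: the sphere: section is a regular 6-gon, circumradius = √(r²−h²) = √(11.5²−2.75²) = 11.166; the sphere at (2, 1.5): section is a regular 6-gon, circumradius = √(r²−h²) = √(7²−0.75²) = 6.960; After intersecting: the r=7 sphere at (2, 1.5) lies inside the r=11.5 sphere, so the common part is the r=7 sphere at (2, 1.5) itself — 1 connected region; (whole slice rotated 25° about Z — lengths, areas and connectivity unchanged). The outline is a single polygon with 6 vertices. Extrusion per mm of travel: 0.4 × 0.25 / (π × 0.875²) = 0.041575. Accumulating E over each segment gives final E = 1.7367.

G0 X-5.13 Y-0.74 Z8.75
G1 X0.57 Y-4.73 E0.2893
G1 X6.88 Y-1.79 E0.5787
G1 X7.49 Y5.15 E0.8683
G1 X1.79 Y9.14 E1.1576
G1 X-4.52 Y6.20 E1.4470
G1 X-5.13 Y-0.74 E1.7367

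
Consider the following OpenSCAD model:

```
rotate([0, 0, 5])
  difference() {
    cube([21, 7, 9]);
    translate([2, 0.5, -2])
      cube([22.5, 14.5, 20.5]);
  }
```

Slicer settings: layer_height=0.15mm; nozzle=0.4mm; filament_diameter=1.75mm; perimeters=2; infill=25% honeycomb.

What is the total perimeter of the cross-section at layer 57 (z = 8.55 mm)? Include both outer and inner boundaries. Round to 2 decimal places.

56.00 mm

At z = 8.55 mm: the 21×7 cube contributes its full rectangle (perimeter 56.00 mm); the cube at (2, 0.5) is present — its section is the full 22.5×14.5 rectangle (perimeter 74.00 mm); Taking the first minus the rest: starting from the 21×7 cube, the 22.5×14.5 cube at (2, 0.5) partially overlaps it — only the 123.50 mm² overlap (of its 326.25 mm²) is removed, clipping the outline — boundary = 56.00 mm; (rotated 5° about Z; rotation is an isometry so areas/perimeters/island counts are preserved). Overall, the cross-section is a single solid region. Total boundary length (outer) = 56.00 mm.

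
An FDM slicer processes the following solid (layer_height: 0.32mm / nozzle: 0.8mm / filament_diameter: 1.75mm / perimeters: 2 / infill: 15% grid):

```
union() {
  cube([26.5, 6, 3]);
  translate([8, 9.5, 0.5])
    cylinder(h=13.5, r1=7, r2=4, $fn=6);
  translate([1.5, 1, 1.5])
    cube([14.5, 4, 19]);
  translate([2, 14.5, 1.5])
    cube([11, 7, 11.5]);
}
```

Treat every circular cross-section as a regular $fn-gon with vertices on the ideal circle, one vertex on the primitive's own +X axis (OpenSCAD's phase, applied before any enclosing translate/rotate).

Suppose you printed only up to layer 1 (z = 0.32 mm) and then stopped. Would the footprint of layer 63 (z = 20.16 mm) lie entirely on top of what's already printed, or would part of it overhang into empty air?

entirely on top

Compare the two slices. At z = 0.32: the cube is present — its section is the full 26.5×6 rectangle (area 159.00 mm²); the cone at (8, 9.5) is not intersected at this z (z outside [0.5, 14]); the cube at (1.5, 1) is absent (z outside [1.5, 20.5]); the cube at (2, 14.5) does not reach this height (z outside [1.5, 13]); Combining (union): only the 26.5×6 cube is present, so the union is just that shape — area = 159.00 mm². At z = 20.16: the cube is absent (z outside [0, 3]); the cone at (8, 9.5) does not reach this height (z outside [0.5, 14]); the cube at (1.5, 1) (footprint 14.5×4) is included at this height (area 58.00 mm²); the cube at (2, 14.5) is not intersected at this z (z outside [1.5, 13]); Merging all regions: only the 14.5×4 cube at (1.5, 1) is present, so the union is just that shape — area = 58.00 mm². Checking containment: the cross-section at z = 20.16 is a subset of the cross-section at z = 0.32.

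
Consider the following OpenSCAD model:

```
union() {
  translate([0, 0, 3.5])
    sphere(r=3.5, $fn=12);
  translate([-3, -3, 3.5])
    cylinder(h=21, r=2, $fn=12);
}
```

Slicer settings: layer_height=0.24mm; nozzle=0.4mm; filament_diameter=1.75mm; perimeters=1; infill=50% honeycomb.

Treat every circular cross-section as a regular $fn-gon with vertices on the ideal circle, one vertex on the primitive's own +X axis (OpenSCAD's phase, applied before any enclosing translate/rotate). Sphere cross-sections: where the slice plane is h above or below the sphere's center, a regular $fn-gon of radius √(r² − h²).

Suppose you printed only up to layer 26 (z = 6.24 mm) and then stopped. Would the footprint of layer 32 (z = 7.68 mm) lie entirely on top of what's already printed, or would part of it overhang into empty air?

Compare the two slices. At z = 6.24: the r=3.5 sphere slices to a regular 12-gon of circumradius 2.178 (√(r²−h²) with h=2.74 from center) (area = (12/2)·2.178²·sin(360°/12) = 14.23 mm²); the r=2 cylinder at (-3, -3) contributes a regular 12-gon of circumradius 2 (area = (12/2)·2.000²·sin(360°/12) = 12.00 mm²); Combining (union): the 2 present regions are separate (no shared area or edge), so areas and boundary lengths simply add and each stays a separate island — area = 26.23 mm². At z = 7.68: the sphere is not intersected at this z (|z−center|=4.180 > r=3.5); the cylinder at (-3, -3): section is a regular 12-gon, circumradius r=2 (area = (12/2)·2.000²·sin(360°/12) = 12.00 mm²); Taking the union: only the r=2 cylinder at (-3, -3) is present, so the union is just that shape — area = 12.00 mm². Checking containment: the cross-section at z = 7.68 is a subset of the cross-section at z = 6.24.

entirely on top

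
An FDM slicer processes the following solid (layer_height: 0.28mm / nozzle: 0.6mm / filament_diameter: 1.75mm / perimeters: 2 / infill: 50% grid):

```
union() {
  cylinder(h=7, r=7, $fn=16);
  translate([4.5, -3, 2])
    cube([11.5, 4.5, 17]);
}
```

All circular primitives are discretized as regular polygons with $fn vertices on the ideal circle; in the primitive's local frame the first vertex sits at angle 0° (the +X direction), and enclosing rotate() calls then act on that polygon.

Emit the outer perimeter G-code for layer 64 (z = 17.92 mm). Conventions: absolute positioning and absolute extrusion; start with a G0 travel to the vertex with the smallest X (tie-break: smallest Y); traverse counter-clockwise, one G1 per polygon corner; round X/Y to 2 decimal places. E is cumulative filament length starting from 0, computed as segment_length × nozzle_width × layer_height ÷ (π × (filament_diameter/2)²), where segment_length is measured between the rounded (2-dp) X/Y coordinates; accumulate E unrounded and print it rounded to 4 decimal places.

At z = 17.92 mm: the cylinder does not reach this height (z outside [0, 7]); the cube at (4.5, -3) (footprint 11.5×4.5) is included at this height; Merging all regions: only the 11.5×4.5 cube at (4.5, -3) is present, so the union is just that shape — 1 connected region. The outline is a single polygon with 4 vertices. Extrusion per mm of travel: 0.6 × 0.28 / (π × 0.875²) = 0.069846. Accumulating E over each segment gives final E = 2.2351.

G0 X4.50 Y-3.00 Z17.92
G1 X16.00 Y-3.00 E0.8032
G1 X16.00 Y1.50 E1.1175
G1 X4.50 Y1.50 E1.9208
G1 X4.50 Y-3.00 E2.2351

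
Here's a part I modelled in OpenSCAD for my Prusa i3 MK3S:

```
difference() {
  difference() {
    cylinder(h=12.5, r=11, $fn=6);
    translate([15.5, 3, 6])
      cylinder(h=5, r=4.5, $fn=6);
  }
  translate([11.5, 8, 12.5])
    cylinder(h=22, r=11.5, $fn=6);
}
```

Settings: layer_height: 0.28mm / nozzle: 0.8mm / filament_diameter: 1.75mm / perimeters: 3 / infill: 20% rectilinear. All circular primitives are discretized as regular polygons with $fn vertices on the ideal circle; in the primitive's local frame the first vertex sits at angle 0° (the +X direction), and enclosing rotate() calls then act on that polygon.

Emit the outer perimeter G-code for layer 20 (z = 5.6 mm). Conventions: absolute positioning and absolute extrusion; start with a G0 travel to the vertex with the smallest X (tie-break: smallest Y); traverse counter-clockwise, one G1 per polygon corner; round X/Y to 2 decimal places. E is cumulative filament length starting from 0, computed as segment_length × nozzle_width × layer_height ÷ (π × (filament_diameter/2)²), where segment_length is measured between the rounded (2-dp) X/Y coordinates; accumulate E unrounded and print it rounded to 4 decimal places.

At z = 5.6 mm: the r=11 cylinder contributes a regular 6-gon of circumradius 11; the cylinder at (15.5, 3) is absent (z outside [6, 11]); Taking the first minus the rest: none of the subtracted shapes is present at this height, so the r=11 cylinder is unchanged — 1 connected region; the cylinder at (11.5, 8) is absent (z outside [12.5, 34.5]); Taking the first minus the rest: none of the subtracted shapes is present at this height, so that combined region is unchanged — 1 connected region. The outline is a single polygon with 6 vertices. Extrusion per mm of travel: 0.8 × 0.28 / (π × 0.875²) = 0.093128. Accumulating E over each segment gives final E = 6.1477.

G0 X-11.00 Y0.00 Z5.60
G1 X-5.50 Y-9.53 E1.0247
G1 X5.50 Y-9.53 E2.0491
G1 X11.00 Y0.00 E3.0738
G1 X5.50 Y9.53 E4.0985
G1 X-5.50 Y9.53 E5.1230
G1 X-11.00 Y0.00 E6.1477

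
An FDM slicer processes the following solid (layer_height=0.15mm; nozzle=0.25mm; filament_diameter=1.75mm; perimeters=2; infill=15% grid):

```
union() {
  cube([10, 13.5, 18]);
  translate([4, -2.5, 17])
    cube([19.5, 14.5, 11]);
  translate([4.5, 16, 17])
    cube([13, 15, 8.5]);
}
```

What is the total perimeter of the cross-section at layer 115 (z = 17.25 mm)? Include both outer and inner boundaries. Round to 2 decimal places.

135.00 mm

At z = 17.25 mm: the cube is present — its section is the full 10×13.5 rectangle (perimeter 47.00 mm); the cube at (4, -2.5) is present — its section is the full 19.5×14.5 rectangle (perimeter 68.00 mm); the cube at (4.5, 16) (footprint 13×15) is included at this height (perimeter 56.00 mm); Taking the union: the regions partially overlap (shared area 72.00 mm²), so the edge portions inside another operand are dropped and the merged outline is re-measured after clipping — boundary = 135.00 mm. Overall, the cross-section has 2 separate islands. Total boundary length (outer) = 135.00 mm.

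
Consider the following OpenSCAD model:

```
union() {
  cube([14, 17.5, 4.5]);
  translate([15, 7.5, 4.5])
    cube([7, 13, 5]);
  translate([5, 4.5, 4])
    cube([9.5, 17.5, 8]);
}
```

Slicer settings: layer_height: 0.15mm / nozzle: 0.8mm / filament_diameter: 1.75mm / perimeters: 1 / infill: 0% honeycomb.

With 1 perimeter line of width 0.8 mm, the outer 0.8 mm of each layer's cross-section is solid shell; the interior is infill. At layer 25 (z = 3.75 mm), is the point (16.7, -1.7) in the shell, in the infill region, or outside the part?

At z = 3.75 mm: the cube is present — its section is the full 14×17.5 rectangle; the cube at (15, 7.5) does not reach this height (z outside [4.5, 9.5]); the cube at (5, 4.5) is not intersected at this z (z outside [4, 12]); Merging all regions: only the 14×17.5 cube is present, so the union is just that shape — 1 connected region. Overall, the cross-section is a single solid region. The nearest boundary edge runs (0.00, 0.00)→(14.00, 0.00); distance from the point to it = 3.19 mm. The point is not inside any of the regions above, so it lies outside the cross-section (3.19 mm from the nearest boundary).

outside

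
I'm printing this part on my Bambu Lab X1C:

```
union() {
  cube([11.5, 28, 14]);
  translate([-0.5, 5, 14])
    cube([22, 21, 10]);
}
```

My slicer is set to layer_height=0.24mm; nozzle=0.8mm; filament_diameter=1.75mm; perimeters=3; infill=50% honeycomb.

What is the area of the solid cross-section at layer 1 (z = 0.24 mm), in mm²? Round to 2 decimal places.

At z = 0.24 mm: the cube is present — its section is the full 11.5×28 rectangle (area 322.00 mm²); the cube at (-0.5, 5) is not intersected at this z (z outside [14, 24]); Taking the union: only the 11.5×28 cube is present, so the union is just that shape — area = 322.00 mm². Overall, the cross-section is a single solid region. Net area = 322.00 mm².

322.00 mm²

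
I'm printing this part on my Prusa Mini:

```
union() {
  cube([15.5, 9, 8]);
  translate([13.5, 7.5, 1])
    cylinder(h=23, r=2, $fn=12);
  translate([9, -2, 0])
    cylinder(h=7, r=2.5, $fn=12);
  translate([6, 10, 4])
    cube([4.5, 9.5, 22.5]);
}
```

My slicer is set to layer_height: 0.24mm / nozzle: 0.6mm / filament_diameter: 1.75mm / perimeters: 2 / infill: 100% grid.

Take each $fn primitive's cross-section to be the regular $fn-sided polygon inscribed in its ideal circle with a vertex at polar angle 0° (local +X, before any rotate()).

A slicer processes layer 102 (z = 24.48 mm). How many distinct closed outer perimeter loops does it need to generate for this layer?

At z = 24.48 mm: the cube is not intersected at this z (z outside [0, 8]); the cylinder at (13.5, 7.5) is not intersected at this z (z outside [1, 24]); the cylinder at (9, -2) does not reach this height (z outside [0, 7]); the 4.5×9.5 cube at (6, 10) contributes its full rectangle; Taking the union: only the 4.5×9.5 cube at (6, 10) is present, so the union is just that shape — 1 connected region. The result has 1 disconnected region.

1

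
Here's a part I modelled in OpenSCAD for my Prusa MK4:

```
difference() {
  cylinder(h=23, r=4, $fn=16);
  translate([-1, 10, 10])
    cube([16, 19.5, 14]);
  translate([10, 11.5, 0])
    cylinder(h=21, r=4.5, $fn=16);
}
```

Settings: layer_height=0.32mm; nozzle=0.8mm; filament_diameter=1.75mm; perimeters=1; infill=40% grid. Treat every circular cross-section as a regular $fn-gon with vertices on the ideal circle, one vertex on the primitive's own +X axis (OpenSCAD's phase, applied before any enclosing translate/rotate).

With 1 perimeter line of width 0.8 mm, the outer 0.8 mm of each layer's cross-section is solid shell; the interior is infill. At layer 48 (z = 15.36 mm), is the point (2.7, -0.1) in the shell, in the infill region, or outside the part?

infill

At z = 15.36 mm: the r=4 cylinder contributes a regular 16-gon of circumradius 4; the 16×19.5 cube at (-1, 10) contributes its full rectangle; the cylinder at (10, 11.5): section is a regular 16-gon, circumradius r=4.5; Taking the first minus the rest: starting from the r=4 cylinder, the 16×19.5 cube at (-1, 10) misses the remaining region (no effect); the r=4.5 cylinder at (10, 11.5) misses the remaining region (no effect) — 1 connected region. Overall, the cross-section is a single solid region. The nearest boundary edge runs (4.00, 0.00)→(3.70, -1.53); distance from the point to it = 1.26 mm. The point is inside the cross-section and 1.26 mm from the nearest boundary — more than the 0.8 mm shell width (1 × 0.8), so it's in the infill interior.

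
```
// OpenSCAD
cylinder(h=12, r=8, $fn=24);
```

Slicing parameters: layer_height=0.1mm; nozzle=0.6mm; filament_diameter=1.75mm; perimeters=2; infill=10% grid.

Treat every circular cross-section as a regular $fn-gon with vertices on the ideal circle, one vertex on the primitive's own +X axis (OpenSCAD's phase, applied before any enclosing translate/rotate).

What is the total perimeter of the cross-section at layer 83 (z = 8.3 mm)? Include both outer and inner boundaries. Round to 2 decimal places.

At z = 8.3 mm: the r=8 cylinder gives a regular 24-gon of circumradius 8 (constant along its height) (perimeter = 2·24·8.000·sin(180°/24) = 50.12 mm). Overall, the cross-section is a single solid region. Total boundary length (outer) = 50.12 mm.

50.12 mm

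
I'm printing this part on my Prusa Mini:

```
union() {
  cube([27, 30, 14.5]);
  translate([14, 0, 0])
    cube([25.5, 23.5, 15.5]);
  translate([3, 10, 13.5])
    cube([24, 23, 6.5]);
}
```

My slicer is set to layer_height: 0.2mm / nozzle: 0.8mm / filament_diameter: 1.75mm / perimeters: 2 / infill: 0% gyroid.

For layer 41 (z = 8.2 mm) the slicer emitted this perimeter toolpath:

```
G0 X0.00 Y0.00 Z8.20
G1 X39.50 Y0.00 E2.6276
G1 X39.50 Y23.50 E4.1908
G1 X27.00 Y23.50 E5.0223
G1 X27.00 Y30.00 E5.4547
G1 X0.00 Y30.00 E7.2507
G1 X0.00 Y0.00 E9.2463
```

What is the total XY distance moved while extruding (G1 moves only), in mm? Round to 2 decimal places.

Sum the Euclidean lengths of each G1 segment: total = 139.00 mm.

139.00 mm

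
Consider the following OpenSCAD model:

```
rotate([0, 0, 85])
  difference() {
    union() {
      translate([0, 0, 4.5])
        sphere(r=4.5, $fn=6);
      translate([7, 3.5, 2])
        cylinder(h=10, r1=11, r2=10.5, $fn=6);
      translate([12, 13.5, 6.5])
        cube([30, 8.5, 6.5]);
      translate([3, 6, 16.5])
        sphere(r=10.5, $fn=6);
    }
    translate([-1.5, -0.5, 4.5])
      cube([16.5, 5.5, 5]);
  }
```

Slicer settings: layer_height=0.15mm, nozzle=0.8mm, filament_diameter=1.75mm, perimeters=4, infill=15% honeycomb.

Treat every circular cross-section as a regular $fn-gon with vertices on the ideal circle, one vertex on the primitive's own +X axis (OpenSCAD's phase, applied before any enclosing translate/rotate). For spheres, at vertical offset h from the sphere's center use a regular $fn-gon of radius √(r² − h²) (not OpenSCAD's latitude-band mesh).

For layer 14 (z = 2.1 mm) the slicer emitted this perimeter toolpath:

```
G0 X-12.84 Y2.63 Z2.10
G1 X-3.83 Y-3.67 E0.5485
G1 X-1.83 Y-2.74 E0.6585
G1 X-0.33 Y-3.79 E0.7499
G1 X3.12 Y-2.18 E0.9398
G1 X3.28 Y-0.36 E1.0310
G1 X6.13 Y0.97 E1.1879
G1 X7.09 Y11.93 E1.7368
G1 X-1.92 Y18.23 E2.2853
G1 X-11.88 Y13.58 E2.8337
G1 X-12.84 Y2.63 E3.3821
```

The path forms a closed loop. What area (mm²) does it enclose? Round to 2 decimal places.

321.50 mm²

Apply the shoelace formula to the sequence of (X, Y) vertices; enclosed area = 321.50 mm².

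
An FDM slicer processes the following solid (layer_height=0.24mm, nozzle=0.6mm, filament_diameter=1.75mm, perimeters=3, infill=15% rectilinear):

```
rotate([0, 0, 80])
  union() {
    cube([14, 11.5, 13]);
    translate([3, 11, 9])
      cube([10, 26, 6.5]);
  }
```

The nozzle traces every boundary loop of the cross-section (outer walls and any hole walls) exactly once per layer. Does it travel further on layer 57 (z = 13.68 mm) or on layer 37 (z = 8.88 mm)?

Layer 57 (z = 13.68): the cube is absent (z outside [0, 13]); the cube at (3, 11) is present — its section is the full 10×26 rectangle (perimeter 72.00 mm); Merging all regions: only the 10×26 cube at (3, 11) is present, so the union is just that shape — boundary = 72.00 mm; (whole slice rotated 80° about Z — lengths, areas and connectivity unchanged). So its perimeter = 72.00 mm. Layer 37 (z = 8.88): the 14×11.5 cube contributes its full rectangle (perimeter 51.00 mm); the cube at (3, 11) is absent (z outside [9, 15.5]); Combining (union): only the 14×11.5 cube is present, so the union is just that shape — boundary = 51.00 mm; (whole slice rotated 80° about Z — lengths, areas and connectivity unchanged). So its perimeter = 51.00 mm. Layer 57 is larger (72.00 vs 51.00 mm).

layer 57 (z = 13.68 mm)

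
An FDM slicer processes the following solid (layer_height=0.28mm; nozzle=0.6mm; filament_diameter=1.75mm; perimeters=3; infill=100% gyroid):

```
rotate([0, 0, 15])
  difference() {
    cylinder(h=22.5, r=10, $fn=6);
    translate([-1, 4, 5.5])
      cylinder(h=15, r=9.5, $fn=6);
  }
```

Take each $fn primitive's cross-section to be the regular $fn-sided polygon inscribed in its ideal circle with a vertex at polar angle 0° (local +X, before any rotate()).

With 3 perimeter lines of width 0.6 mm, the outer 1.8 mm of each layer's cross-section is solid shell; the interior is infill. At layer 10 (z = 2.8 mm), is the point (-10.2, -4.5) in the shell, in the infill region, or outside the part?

At z = 2.8 mm: the r=10 cylinder gives a regular 6-gon of circumradius 10 (constant along its height); the cylinder at (-1, 4) is absent (z outside [5.5, 20.5]); After the difference (first − rest): none of the subtracted shapes is present at this height, so the r=10 cylinder is unchanged — 1 connected region; (whole slice rotated 15° about Z — lengths, areas and connectivity unchanged). Overall, the cross-section is a single solid region. Undo the 15° rotation: the query point maps to (-11.017, -1.707) in the un-rotated model frame. The nearest boundary edge runs (-10.00, 0.00)→(-5.00, -8.66); distance from the point to it = 1.73 mm. The point is not inside any of the regions above, so it lies outside the cross-section (1.73 mm from the nearest boundary).

outside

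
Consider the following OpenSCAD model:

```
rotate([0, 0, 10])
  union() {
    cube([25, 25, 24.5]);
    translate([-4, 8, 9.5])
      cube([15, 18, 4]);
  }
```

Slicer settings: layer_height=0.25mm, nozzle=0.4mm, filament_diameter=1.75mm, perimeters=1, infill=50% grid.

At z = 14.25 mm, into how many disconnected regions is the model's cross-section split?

1

At z = 14.25 mm: the 25×25 cube contributes its full rectangle; the cube at (-4, 8) does not reach this height (z outside [9.5, 13.5]); Combining (union): only the 25×25 cube is present, so the union is just that shape — 1 connected region; (whole slice rotated 10° about Z — lengths, areas and connectivity unchanged). The result has 1 disconnected region.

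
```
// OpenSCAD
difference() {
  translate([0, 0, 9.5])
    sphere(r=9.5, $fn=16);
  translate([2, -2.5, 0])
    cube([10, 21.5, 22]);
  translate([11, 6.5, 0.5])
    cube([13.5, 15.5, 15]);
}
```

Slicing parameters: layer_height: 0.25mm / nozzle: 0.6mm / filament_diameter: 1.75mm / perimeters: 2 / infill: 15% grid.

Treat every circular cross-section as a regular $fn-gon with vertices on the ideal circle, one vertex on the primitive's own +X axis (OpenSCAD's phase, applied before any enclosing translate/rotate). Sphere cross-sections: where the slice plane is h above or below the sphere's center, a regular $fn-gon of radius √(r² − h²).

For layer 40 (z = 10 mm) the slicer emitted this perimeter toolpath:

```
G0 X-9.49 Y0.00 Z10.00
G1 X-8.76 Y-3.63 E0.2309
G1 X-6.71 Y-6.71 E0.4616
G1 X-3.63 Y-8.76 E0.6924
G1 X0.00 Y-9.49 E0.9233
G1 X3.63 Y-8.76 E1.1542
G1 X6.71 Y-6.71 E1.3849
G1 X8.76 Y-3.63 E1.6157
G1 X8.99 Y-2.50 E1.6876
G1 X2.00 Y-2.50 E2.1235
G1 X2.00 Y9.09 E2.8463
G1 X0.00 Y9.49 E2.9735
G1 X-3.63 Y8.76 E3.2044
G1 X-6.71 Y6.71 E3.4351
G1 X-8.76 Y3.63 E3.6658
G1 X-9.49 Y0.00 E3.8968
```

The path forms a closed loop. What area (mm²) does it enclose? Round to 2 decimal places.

207.10 mm²

Apply the shoelace formula to the sequence of (X, Y) vertices; enclosed area = 207.10 mm².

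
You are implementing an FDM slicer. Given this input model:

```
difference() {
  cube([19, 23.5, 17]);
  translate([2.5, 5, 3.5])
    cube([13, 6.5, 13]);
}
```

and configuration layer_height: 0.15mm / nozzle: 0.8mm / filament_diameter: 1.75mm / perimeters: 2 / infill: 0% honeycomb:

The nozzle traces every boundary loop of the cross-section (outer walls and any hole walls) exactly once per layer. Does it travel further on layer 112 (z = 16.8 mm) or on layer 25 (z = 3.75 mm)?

layer 25 (z = 3.75 mm)

Layer 112 (z = 16.8): the cube (footprint 19×23.5) is included at this height (perimeter 85.00 mm); the cube at (2.5, 5) is not intersected at this z (z outside [3.5, 16.5]); Taking the first minus the rest: none of the subtracted shapes is present at this height, so the 19×23.5 cube is unchanged — boundary = 85.00 mm. So its perimeter = 85.00 mm. Layer 25 (z = 3.75): the 19×23.5 cube contributes its full rectangle (perimeter 85.00 mm); the cube at (2.5, 5) (footprint 13×6.5) is included at this height (perimeter 39.00 mm); After the difference (first − rest): starting from the 19×23.5 cube, the 13×6.5 cube at (2.5, 5) lies wholly inside it (removes its full 84.50 mm² and its 39.00 mm outline becomes a hole wall) — boundary (outer + 1 inner loop) = 124.00 mm. So its perimeter = 124.00 mm. Layer 25 is larger (124.00 vs 85.00 mm).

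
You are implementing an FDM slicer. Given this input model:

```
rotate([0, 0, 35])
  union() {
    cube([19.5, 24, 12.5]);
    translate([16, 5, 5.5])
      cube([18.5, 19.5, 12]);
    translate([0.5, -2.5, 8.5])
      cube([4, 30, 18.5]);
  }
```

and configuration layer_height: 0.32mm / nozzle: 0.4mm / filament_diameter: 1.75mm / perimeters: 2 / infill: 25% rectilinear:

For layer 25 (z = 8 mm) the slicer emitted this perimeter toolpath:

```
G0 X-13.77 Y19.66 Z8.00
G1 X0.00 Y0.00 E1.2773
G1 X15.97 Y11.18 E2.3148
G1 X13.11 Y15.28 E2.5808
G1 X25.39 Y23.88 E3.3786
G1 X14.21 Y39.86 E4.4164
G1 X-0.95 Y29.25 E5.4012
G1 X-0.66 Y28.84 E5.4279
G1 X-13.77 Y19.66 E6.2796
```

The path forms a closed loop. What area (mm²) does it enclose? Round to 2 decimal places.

762.42 mm²

Apply the shoelace formula to the sequence of (X, Y) vertices; enclosed area = 762.42 mm².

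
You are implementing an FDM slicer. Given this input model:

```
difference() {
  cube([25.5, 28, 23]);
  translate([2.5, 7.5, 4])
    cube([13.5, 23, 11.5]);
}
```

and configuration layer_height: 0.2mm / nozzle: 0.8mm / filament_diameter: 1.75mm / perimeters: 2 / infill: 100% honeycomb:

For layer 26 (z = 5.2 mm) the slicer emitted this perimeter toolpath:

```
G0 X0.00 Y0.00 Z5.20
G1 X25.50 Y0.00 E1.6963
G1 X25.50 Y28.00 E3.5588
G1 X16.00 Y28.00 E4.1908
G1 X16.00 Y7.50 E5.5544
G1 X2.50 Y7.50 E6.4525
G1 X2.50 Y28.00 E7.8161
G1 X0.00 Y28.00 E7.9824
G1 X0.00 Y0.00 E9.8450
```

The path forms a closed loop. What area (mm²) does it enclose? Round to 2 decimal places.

Apply the shoelace formula to the sequence of (X, Y) vertices; enclosed area = 437.25 mm².

437.25 mm²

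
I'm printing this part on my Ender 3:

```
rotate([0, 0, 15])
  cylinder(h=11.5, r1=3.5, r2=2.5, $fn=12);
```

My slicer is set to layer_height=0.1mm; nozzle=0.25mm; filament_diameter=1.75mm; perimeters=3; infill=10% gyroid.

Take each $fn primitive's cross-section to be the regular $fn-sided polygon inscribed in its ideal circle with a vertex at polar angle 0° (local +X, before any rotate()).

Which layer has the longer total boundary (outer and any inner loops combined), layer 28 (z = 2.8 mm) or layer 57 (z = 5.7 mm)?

Layer 28 (z = 2.8): the cone contributes a regular 12-gon of circumradius 3.257 (interpolated between r1=3.5 and r2=2.5 at t=0.243) (perimeter = 2·12·3.257·sin(180°/12) = 20.23 mm); (rotated 15° about Z; rotation is an isometry so areas/perimeters/island counts are preserved). So its perimeter = 20.23 mm. Layer 57 (z = 5.7): the cone: at t=0.496 of its height the radius interpolates to r₁+(r₂−r₁)t = 3.004, giving a regular 12-gon of that circumradius (perimeter = 2·12·3.004·sin(180°/12) = 18.66 mm); (rotated 15° about Z; rotation is an isometry so areas/perimeters/island counts are preserved). So its perimeter = 18.66 mm. Layer 28 is larger (20.23 vs 18.66 mm).

layer 28 (z = 2.8 mm)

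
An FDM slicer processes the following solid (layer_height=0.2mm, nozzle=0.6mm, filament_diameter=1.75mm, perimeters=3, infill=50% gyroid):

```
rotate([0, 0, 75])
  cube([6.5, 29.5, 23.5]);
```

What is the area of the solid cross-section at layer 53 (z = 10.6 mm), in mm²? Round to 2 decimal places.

At z = 10.6 mm: the 6.5×29.5 cube contributes its full rectangle (area 191.75 mm²); (rotated 75° about Z; rotation is an isometry so areas/perimeters/island counts are preserved). Overall, the cross-section is a single solid region. Net area = 191.75 mm².

191.75 mm²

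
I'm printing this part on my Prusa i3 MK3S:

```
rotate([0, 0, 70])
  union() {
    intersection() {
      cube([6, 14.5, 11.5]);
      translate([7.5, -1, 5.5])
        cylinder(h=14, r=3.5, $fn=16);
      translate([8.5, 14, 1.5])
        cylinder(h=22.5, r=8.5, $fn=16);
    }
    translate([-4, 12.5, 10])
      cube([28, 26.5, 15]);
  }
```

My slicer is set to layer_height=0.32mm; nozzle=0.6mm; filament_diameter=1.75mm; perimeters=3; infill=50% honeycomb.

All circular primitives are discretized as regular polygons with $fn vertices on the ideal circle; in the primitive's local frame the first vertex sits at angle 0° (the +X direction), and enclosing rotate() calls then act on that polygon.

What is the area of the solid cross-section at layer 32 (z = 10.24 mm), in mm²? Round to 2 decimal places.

742.00 mm²

At z = 10.24 mm: the 6×14.5 cube contributes its full rectangle (area 87.00 mm²); the cylinder at (7.5, -1): section is a regular 16-gon, circumradius r=3.5 (area = (16/2)·3.500²·sin(360°/16) = 37.50 mm²); the r=8.5 cylinder at (8.5, 14) contributes a regular 16-gon of circumradius 8.5 (area = (16/2)·8.500²·sin(360°/16) = 221.19 mm²); Taking the intersection: the r=3.5 cylinder at (7.5, -1) partially overlaps the 6×14.5 cube; clipping to the common part keeps 2.46 mm²; the r=8.5 cylinder at (8.5, 14) does not overlap the running intersection (empty) — nothing remains; the 28×26.5 cube at (-4, 12.5) contributes its full rectangle (area 742.00 mm²); Taking the union: only the 28×26.5 cube at (-4, 12.5) is present, so the union is just that shape — area = 742.00 mm²; (whole slice rotated 70° about Z — lengths, areas and connectivity unchanged). Overall, the cross-section is a single solid region. Net area = 742.00 mm².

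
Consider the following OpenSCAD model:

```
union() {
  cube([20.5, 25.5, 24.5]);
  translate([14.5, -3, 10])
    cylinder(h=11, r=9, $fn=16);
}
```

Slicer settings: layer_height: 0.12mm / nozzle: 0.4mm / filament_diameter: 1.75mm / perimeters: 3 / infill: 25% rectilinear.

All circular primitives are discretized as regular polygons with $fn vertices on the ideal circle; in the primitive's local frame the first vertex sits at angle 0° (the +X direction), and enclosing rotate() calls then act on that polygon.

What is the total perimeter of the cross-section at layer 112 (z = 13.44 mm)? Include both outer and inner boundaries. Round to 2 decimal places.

112.60 mm

At z = 13.44 mm: the cube (footprint 20.5×25.5) is included at this height (perimeter 92.00 mm); the r=9 cylinder at (14.5, -3) gives a regular 16-gon of circumradius 9 (constant along its height) (perimeter = 2·16·9.000·sin(180°/16) = 56.19 mm); Taking the union: the regions partially overlap (shared area 66.78 mm²), so the edge portions inside another operand are dropped and the merged outline is re-measured after clipping — boundary = 112.60 mm. Overall, the cross-section is a single solid region. Total boundary length (outer) = 112.60 mm.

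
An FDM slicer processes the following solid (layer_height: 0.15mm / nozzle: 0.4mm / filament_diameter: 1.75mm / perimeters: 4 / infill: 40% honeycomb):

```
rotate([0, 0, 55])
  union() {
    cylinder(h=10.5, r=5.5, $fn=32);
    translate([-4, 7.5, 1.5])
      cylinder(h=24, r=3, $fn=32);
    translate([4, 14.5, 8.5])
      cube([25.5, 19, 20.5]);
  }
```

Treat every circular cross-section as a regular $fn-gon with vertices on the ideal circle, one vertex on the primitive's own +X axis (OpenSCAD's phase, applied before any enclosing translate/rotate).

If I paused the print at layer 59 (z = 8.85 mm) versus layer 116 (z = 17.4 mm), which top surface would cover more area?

layer 59 (z = 8.85 mm)

Layer 59 (z = 8.85): the r=5.5 cylinder gives a regular 32-gon of circumradius 5.5 (constant along its height) (area = (32/2)·5.500²·sin(360°/32) = 94.42 mm²); the r=3 cylinder at (-4, 7.5) contributes a regular 32-gon of circumradius 3 (area = (32/2)·3.000²·sin(360°/32) = 28.09 mm²); the cube at (4, 14.5) is present — its section is the full 25.5×19 rectangle (area 484.50 mm²); Taking the union: the 3 present regions are separate (no shared area or edge), so areas and boundary lengths simply add and each stays a separate island — area = 607.02 mm²; (rotated 55° about Z; rotation is an isometry so areas/perimeters/island counts are preserved). So its area = 607.02 mm². Layer 116 (z = 17.4): the cylinder does not reach this height (z outside [0, 10.5]); the r=3 cylinder at (-4, 7.5) gives a regular 32-gon of circumradius 3 (constant along its height) (area = (32/2)·3.000²·sin(360°/32) = 28.09 mm²); the cube at (4, 14.5) (footprint 25.5×19) is included at this height (area 484.50 mm²); Merging all regions: the 2 present regions are separate (no shared area or edge), so areas and boundary lengths simply add and each stays a separate island — area = 512.59 mm²; (rotated 55° about Z; rotation is an isometry so areas/perimeters/island counts are preserved). So its area = 512.59 mm². Layer 59 is larger (607.02 vs 512.59 mm²).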